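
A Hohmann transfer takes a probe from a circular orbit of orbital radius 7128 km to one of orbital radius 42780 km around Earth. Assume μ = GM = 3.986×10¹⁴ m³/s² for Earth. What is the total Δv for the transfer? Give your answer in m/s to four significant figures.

r₁ = 7128 km = 7.128×10⁶ m.
r₂ = 42780 km = 4.278×10⁷ m.
Transfer ellipse a_t = (r₁ + r₂)/2 = 2.495×10⁷ m.
At r₁: circular v_c1 = √(μ/r₁) = 7478 m/s; transfer-perigee v_p = √[μ(2/r₁ − 1/a_t)] = 9791 m/s.
Δv₁ = v_p − v_c1 = 2313 m/s.
At r₂: circular v_c2 = √(μ/r₂) = 3052 m/s; transfer-apogee v_a = √[μ(2/r₂ − 1/a_t)] = 1631 m/s.
Δv₂ = v_c2 − v_a = 1421 m/s.
Total Δv = Δv₁ + Δv₂ = 3734 m/s.

Δv_total ≈ 3734 m/s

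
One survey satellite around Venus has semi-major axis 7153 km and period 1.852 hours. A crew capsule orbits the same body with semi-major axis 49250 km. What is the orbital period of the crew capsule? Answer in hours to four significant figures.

T₂ ≈ 33.46 hours

Kepler's third law: T² ∝ a³, so T₂ = T₁ (a₂/a₁)^(3/2).
a₂/a₁ = 6.885, (a₂/a₁)^(3/2) = 18.07.
T₂ = 1.852 × 18.07 = 33.46 hours.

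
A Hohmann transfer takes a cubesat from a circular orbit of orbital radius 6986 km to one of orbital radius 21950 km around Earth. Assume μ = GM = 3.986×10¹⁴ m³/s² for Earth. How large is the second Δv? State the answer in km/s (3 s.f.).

Δv ≈ 1.30 km/s

r₁ = 6986 km = 6.986×10⁶ m.
r₂ = 21950 km = 2.195×10⁷ m.
Transfer ellipse a_t = (r₁ + r₂)/2 = 1.447×10⁷ m.
At r₁: circular v_c1 = √(μ/r₁) = 7554 m/s; transfer-perigee v_p = √[μ(2/r₁ − 1/a_t)] = 9304 m/s.
At r₂: circular v_c2 = √(μ/r₂) = 4261 m/s; transfer-apogee v_a = √[μ(2/r₂ − 1/a_t)] = 2961 m/s.
Δv₂ = v_c2 − v_a = 1300 m/s.
= 1.300 km/s.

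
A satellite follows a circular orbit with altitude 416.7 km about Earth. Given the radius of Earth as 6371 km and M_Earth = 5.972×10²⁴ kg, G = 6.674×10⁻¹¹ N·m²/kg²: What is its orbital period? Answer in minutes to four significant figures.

T ≈ 92.76 minutes

μ = GM = 6.674×10⁻¹¹ × 5.972×10²⁴ = 3.986×10¹⁴ m³/s².
r = 6371 + 416.7 = 6787.7 km = 6.7877×10⁶ m.
Kepler's third law: T = 2π√(r³/μ) = 2π√((6.788×10⁶)³ / 3.986×10¹⁴).
r³/μ = 7.846×10⁵ s², so T = 2π × 8.858×10² = 5.566×10³ s.
Converting: 5.566×10³ s ÷ 60.00 = 92.76 minutes.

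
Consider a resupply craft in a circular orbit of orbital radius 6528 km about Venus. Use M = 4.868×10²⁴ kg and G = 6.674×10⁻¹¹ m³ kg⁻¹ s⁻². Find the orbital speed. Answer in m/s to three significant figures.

μ = GM = 6.674×10⁻¹¹ × 4.868×10²⁴ = 3.249×10¹⁴ m³/s².
r = 6528 km = 6.528×10⁶ m.
For a circular orbit v = √(μ/r) = √(3.249×10¹⁴ / 6.528×10⁶) = √(4.977×10⁷) = 7055 m/s.

v ≈ 7050 m/s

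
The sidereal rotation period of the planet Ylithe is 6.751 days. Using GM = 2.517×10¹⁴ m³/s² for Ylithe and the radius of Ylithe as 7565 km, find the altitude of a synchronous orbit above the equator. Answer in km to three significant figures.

T = 6.751 days = 5.833×10⁵ s.
A synchronous orbit has period T, so by Kepler's third law a = (μT²/4π²)^(1/3).
μT²/4π² = 2.517×10¹⁴ × (5.833×10⁵)² / 39.48 = 2.169×10²⁴ m³.
a = 1.294×10⁸ m = 1.2945×10⁵ km.
Altitude h = a − R = 1.2945×10⁵ − 7565 = 1.2188×10⁵ km.

h_sync ≈ 1.22×10⁵ km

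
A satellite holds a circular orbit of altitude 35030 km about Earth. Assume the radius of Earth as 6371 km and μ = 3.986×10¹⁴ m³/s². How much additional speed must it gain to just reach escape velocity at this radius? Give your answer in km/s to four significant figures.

Δv ≈ 1.285 km/s

r = 6371 + 35030 = 41401 km = 4.1401×10⁷ m.
Circular speed v_c = √(μ/r) = 3103 m/s.
Escape speed v_esc = √(2μ/r) = √2 × v_c = 4388 m/s.
Δv = v_esc − v_c = 1285 m/s = 1.285 km/s.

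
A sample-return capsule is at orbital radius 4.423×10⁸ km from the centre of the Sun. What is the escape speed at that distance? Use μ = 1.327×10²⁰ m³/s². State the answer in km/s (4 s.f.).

r = 4.423×10⁸ km = 4.423×10¹¹ m.
Escape speed v_esc = √(2μ/r) = √(2 × 1.327×10²⁰ / 4.423×10¹¹) = √(6.000×10⁸) = 24500 m/s.
= 24.50 km/s.

v_esc ≈ 24.50 km/s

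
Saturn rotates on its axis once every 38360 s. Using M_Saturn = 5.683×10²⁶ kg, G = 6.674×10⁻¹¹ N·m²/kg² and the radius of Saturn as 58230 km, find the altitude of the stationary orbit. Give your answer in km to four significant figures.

μ = GM = 6.674×10⁻¹¹ × 5.683×10²⁶ = 3.793×10¹⁶ m³/s².
A synchronous orbit has period T, so by Kepler's third law a = (μT²/4π²)^(1/3).
μT²/4π² = 3.793×10¹⁶ × (3.836×10⁴)² / 39.48 = 1.414×10²⁴ m³.
a = 1.122×10⁸ m = 1.1223×10⁵ km.
Altitude h = a − R = 1.1223×10⁵ − 58230 = 54003 km.

h_sync ≈ 54000 km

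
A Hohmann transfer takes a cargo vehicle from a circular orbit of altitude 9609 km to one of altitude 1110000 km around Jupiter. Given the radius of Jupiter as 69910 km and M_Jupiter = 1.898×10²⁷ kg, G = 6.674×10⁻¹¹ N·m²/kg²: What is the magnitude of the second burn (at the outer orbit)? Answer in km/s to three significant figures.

μ = GM = 6.674×10⁻¹¹ × 1.898×10²⁷ = 1.267×10¹⁷ m³/s².
r₁ = 69910 + 9609 = 79519 km = 7.9519×10⁷ m.
r₂ = 69910 + 1110000 = 1179900 km = 1.1799×10⁹ m.
Transfer ellipse a_t = (r₁ + r₂)/2 = 6.297×10⁸ m.
At r₁: circular v_c1 = √(μ/r₁) = 39910 m/s; transfer-perijove v_p = √[μ(2/r₁ − 1/a_t)] = 54630 m/s.
At r₂: circular v_c2 = √(μ/r₂) = 10360 m/s; transfer-apojove v_a = √[μ(2/r₂ − 1/a_t)] = 3682 m/s.
Δv₂ = v_c2 − v_a = 6679 m/s.
= 6.679 km/s.

Δv ≈ 6.68 km/s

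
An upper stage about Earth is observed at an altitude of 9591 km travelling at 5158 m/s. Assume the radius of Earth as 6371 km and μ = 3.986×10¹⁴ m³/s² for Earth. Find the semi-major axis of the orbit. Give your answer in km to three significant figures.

r = 6371 + 9591 = 15962 km = 1.596×10⁷ m.
Specific orbital energy ε = v²/2 − μ/r = (5158)²/2 − 3.986×10¹⁴/1.596×10⁷ = -1.167×10⁷ J/kg.
Since ε = −μ/(2a), a = −μ/(2ε) = 1.708×10⁷ m = 17079 km.

a ≈ 17100 km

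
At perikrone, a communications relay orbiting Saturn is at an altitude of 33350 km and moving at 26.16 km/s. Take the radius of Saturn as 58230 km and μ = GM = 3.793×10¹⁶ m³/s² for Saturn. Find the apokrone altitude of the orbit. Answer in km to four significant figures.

apokrone altitude ≈ 3.770×10⁵ km

r_p = 58230 + 33350 = 91580 km = 9.158×10⁷ m.
Specific energy ε = v²/2 − μ/r = -7.200×10⁷ J/kg, so a = −μ/(2ε) = 2.634×10⁸ m.
The apsides satisfy r_p + r_a = 2a, so the apokrone radius is 2a − r_p = 4.352×10⁸ m = 4.3522×10⁵ km.
Apokrone altitude = 4.3522×10⁵ − 58230 = 3.7699×10⁵ km.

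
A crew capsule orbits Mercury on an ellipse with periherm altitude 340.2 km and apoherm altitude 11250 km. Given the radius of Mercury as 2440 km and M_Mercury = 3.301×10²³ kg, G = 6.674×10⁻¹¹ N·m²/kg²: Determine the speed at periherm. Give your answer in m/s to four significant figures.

μ = GM = 6.674×10⁻¹¹ × 3.301×10²³ = 2.203×10¹³ m³/s².
r_p = 2440 + 340.2 = 2780.2 km = 2.7802×10⁶ m.
r_a = 2440 + 11250 = 13690 km = 1.3690×10⁷ m.
Semi-major axis a = (r_p + r_a)/2 = 8235.1 km = 8.235×10⁶ m.
Vis-viva: v² = μ(2/r − 1/a) = 2.203×10¹³ × (7.194×10⁻⁷ − 1.214×10⁻⁷) = 1.317×10⁷ m²/s².
v = 3629 m/s.

v ≈ 3629 m/s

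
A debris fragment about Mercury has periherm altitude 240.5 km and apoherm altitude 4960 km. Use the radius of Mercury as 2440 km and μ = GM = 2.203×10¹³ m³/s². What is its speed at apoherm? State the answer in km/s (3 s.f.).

r_p = 2440 + 240.5 = 2680.5 km = 2.6805×10⁶ m.
r_a = 2440 + 4960 = 7400.0 km = 7.4000×10⁶ m.
Semi-major axis a = (r_p + r_a)/2 = 5040.2 km = 5.040×10⁶ m.
Vis-viva: v² = μ(2/r − 1/a) = 2.203×10¹³ × (2.703×10⁻⁷ − 1.984×10⁻⁷) = 1.583×10⁶ m²/s².
v = 1258 m/s = 1.258 km/s.

v ≈ 1.26 km/s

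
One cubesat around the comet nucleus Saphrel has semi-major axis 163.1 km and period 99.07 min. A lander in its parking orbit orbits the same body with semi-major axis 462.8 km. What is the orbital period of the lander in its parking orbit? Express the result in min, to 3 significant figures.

Kepler's third law: T² ∝ a³, so T₂ = T₁ (a₂/a₁)^(3/2).
a₂/a₁ = 2.838, (a₂/a₁)^(3/2) = 4.780.
T₂ = 99.07 × 4.780 = 473.5 min.

T₂ ≈ 474 min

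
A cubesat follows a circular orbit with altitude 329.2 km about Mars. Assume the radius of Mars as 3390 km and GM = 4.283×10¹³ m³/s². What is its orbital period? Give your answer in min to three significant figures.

T ≈ 115 min

r = 3390 + 329.2 = 3719.2 km = 3.7192×10⁶ m.
Kepler's third law: T = 2π√(r³/μ) = 2π√((3.719×10⁶)³ / 4.283×10¹³).
r³/μ = 1.201×10⁶ s², so T = 2π × 1.096×10³ = 6.886×10³ s.
Converting: 6.886×10³ s ÷ 60.00 = 114.8 min.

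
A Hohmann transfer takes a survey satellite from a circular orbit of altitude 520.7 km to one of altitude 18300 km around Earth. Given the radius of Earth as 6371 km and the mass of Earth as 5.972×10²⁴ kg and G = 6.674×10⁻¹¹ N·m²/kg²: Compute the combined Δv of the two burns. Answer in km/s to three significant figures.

μ = GM = 6.674×10⁻¹¹ × 5.972×10²⁴ = 3.986×10¹⁴ m³/s².
r₁ = 6371 + 520.7 = 6891.7 km = 6.8917×10⁶ m.
r₂ = 6371 + 18300 = 24671 km = 2.4671×10⁷ m.
Transfer ellipse a_t = (r₁ + r₂)/2 = 1.578×10⁷ m.
At r₁: circular v_c1 = √(μ/r₁) = 7605 m/s; transfer-perigee v_p = √[μ(2/r₁ − 1/a_t)] = 9508 m/s.
Δv₁ = v_p − v_c1 = 1904 m/s.
At r₂: circular v_c2 = √(μ/r₂) = 4019 m/s; transfer-apogee v_a = √[μ(2/r₂ − 1/a_t)] = 2656 m/s.
Δv₂ = v_c2 − v_a = 1363 m/s.
Total Δv = Δv₁ + Δv₂ = 3267 m/s = 3.267 km/s.

Δv_total ≈ 3.27 km/s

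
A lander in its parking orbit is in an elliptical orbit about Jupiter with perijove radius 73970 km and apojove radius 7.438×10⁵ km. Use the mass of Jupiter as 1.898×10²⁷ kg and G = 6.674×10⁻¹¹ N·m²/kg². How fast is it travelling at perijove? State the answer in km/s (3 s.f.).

v ≈ 55.8 km/s

μ = GM = 6.674×10⁻¹¹ × 1.898×10²⁷ = 1.267×10¹⁷ m³/s².
Semi-major axis a = (r_p + r_a)/2 = 4.0888×10⁵ km = 4.089×10⁸ m.
Vis-viva: v² = μ(2/r − 1/a) = 1.267×10¹⁷ × (2.704×10⁻⁸ − 2.446×10⁻⁹) = 3.115×10⁹ m²/s².
v = 55810 m/s = 55.81 km/s.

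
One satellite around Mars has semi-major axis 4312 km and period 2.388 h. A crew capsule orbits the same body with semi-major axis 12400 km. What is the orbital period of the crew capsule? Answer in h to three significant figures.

Kepler's third law: T² ∝ a³, so T₂ = T₁ (a₂/a₁)^(3/2).
a₂/a₁ = 2.876, (a₂/a₁)^(3/2) = 4.877.
T₂ = 2.388 × 4.877 = 11.65 h.

T₂ ≈ 11.6 h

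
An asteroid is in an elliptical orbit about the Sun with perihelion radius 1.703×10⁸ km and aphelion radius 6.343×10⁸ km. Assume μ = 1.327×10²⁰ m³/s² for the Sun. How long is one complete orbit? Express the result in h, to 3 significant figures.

Semi-major axis a = (r_p + r_a)/2 = (1.7030×10⁸ + 6.3430×10⁸)/2 = 4.0230×10⁸ km = 4.023×10¹¹ m.
By Kepler's third law T = 2π√(a³/μ) = 2π × 2.215×10⁷ = 1.392×10⁸ s.
= 38660 h.

T ≈ 38700 h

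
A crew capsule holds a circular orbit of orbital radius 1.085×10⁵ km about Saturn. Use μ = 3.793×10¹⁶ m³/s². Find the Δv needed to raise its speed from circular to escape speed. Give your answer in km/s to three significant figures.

Δv ≈ 7.74 km/s

r = 1.085×10⁵ km = 1.085×10⁸ m.
Circular speed v_c = √(μ/r) = 18700 m/s.
Escape speed v_esc = √(2μ/r) = √2 × v_c = 26440 m/s.
Δv = v_esc − v_c = 7745 m/s = 7.745 km/s.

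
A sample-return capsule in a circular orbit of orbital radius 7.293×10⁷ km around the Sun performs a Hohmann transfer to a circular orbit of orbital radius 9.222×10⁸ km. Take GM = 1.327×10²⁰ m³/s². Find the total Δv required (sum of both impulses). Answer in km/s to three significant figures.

r₁ = 7.293×10⁷ km = 7.293×10¹⁰ m.
r₂ = 9.222×10⁸ km = 9.222×10¹¹ m.
Transfer ellipse a_t = (r₁ + r₂)/2 = 4.976×10¹¹ m.
At r₁: circular v_c1 = √(μ/r₁) = 42660 m/s; transfer-perihelion v_p = √[μ(2/r₁ − 1/a_t)] = 58070 m/s.
Δv₁ = v_p − v_c1 = 15420 m/s.
At r₂: circular v_c2 = √(μ/r₂) = 12000 m/s; transfer-aphelion v_a = √[μ(2/r₂ − 1/a_t)] = 4593 m/s.
Δv₂ = v_c2 − v_a = 7403 m/s.
Total Δv = Δv₁ + Δv₂ = 22820 m/s = 22.82 km/s.

Δv_total ≈ 22.8 km/s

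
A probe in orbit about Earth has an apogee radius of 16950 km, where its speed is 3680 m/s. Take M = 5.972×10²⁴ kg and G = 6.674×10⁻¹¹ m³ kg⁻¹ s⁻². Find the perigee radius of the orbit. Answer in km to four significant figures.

μ = GM = 6.674×10⁻¹¹ × 5.972×10²⁴ = 3.986×10¹⁴ m³/s².
r_a = 1.695×10⁷ m.
Specific energy ε = v²/2 − μ/r = -1.674×10⁷ J/kg, so a = −μ/(2ε) = 1.190×10⁷ m.
The apsides satisfy r_p + r_a = 2a, so the perigee radius is 2a − r_a = 6.855×10⁶ m = 6854.8 km.

perigee radius ≈ 6855 km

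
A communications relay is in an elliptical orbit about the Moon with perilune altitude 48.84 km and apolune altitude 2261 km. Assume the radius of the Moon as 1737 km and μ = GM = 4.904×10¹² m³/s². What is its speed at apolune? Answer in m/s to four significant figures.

v ≈ 870.3 m/s

r_p = 1737 + 48.84 = 1785.8 km = 1.7858×10⁶ m.
r_a = 1737 + 2261 = 3998.0 km = 3.9980×10⁶ m.
Semi-major axis a = (r_p + r_a)/2 = 2891.9 km = 2.892×10⁶ m.
Vis-viva: v² = μ(2/r − 1/a) = 4.904×10¹² × (5.003×10⁻⁷ − 3.458×10⁻⁷) = 7.575×10⁵ m²/s².
v = 870.3 m/s.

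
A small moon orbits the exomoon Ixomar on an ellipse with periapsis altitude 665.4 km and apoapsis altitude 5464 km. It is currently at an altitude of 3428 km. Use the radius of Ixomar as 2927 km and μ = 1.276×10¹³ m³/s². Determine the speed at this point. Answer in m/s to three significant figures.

r_p = 2927 + 665.4 = 3592.4 km = 3.5924×10⁶ m.
r_a = 2927 + 5464 = 8391.0 km = 8.3910×10⁶ m.
r = 2927 + 3428 = 6355.0 km = 6.355×10⁶ m.
Semi-major axis a = (r_p + r_a)/2 = 5991.7 km = 5.992×10⁶ m.
Vis-viva: v² = μ(2/r − 1/a) = 1.276×10¹³ × (3.147×10⁻⁷ − 1.669×10⁻⁷) = 1.886×10⁶ m²/s².
v = 1373 m/s.

v ≈ 1370 m/s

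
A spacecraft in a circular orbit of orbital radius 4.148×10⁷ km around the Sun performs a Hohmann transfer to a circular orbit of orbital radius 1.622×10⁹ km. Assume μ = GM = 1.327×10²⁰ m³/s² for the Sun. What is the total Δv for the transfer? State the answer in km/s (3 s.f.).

r₁ = 4.148×10⁷ km = 4.148×10¹⁰ m.
r₂ = 1.622×10⁹ km = 1.622×10¹² m.
Transfer ellipse a_t = (r₁ + r₂)/2 = 8.317×10¹¹ m.
At r₁: circular v_c1 = √(μ/r₁) = 56560 m/s; transfer-perihelion v_p = √[μ(2/r₁ − 1/a_t)] = 78990 m/s.
Δv₁ = v_p − v_c1 = 22420 m/s.
At r₂: circular v_c2 = √(μ/r₂) = 9045 m/s; transfer-aphelion v_a = √[μ(2/r₂ − 1/a_t)] = 2020 m/s.
Δv₂ = v_c2 − v_a = 7025 m/s.
Total Δv = Δv₁ + Δv₂ = 29450 m/s = 29.45 km/s.

Δv_total ≈ 29.4 km/s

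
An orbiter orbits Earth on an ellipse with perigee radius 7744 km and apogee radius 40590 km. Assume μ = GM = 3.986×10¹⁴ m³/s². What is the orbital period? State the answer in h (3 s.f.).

T ≈ 10.4 h

Semi-major axis a = (r_p + r_a)/2 = (7744.0 + 40590)/2 = 24167 km = 2.417×10⁷ m.
By Kepler's third law T = 2π√(a³/μ) = 2π × 5.951×10³ = 3.739×10⁴ s.
= 10.39 h.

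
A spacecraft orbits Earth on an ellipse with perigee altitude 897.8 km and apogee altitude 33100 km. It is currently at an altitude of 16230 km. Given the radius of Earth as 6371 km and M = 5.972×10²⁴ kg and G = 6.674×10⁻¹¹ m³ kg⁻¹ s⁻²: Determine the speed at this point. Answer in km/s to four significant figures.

v ≈ 4.268 km/s

μ = GM = 6.674×10⁻¹¹ × 5.972×10²⁴ = 3.986×10¹⁴ m³/s².
r_p = 6371 + 897.8 = 7268.8 km = 7.2688×10⁶ m.
r_a = 6371 + 33100 = 39471 km = 3.9471×10⁷ m.
r = 6371 + 16230 = 22601 km = 2.260×10⁷ m.
Semi-major axis a = (r_p + r_a)/2 = 23370 km = 2.337×10⁷ m.
Vis-viva: v² = μ(2/r − 1/a) = 3.986×10¹⁴ × (8.849×10⁻⁸ − 4.279×10⁻⁸) = 1.822×10⁷ m²/s².
v = 4268 m/s = 4.268 km/s.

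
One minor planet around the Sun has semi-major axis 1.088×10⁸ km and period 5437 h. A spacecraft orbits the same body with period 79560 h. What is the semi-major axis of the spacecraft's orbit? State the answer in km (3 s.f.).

a₂ ≈ 6.51×10⁸ km

Kepler's third law: a³ ∝ T², so a₂ = a₁ (T₂/T₁)^(2/3).
T₂/T₁ = 14.63, (T₂/T₁)^(2/3) = 5.983.
a₂ = 1.088×10⁸ × 5.983 = 6.509×10⁸ km.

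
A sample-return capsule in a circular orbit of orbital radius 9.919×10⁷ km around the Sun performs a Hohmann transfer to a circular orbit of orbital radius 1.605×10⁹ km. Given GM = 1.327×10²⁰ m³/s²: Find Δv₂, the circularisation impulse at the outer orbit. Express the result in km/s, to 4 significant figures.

r₁ = 9.919×10⁷ km = 9.919×10¹⁰ m.
r₂ = 1.605×10⁹ km = 1.605×10¹² m.
Transfer ellipse a_t = (r₁ + r₂)/2 = 8.521×10¹¹ m.
At r₁: circular v_c1 = √(μ/r₁) = 36580 m/s; transfer-perihelion v_p = √[μ(2/r₁ − 1/a_t)] = 50200 m/s.
At r₂: circular v_c2 = √(μ/r₂) = 9093 m/s; transfer-aphelion v_a = √[μ(2/r₂ − 1/a_t)] = 3102 m/s.
Δv₂ = v_c2 − v_a = 5990 m/s.
= 5.990 km/s.

Δv ≈ 5.990 km/s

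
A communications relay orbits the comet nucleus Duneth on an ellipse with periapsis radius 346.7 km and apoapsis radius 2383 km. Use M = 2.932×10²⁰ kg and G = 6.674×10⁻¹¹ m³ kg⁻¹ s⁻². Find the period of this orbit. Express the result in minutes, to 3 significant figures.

T ≈ 1190 minutes

μ = GM = 6.674×10⁻¹¹ × 2.932×10²⁰ = 1.957×10¹⁰ m³/s².
Semi-major axis a = (r_p + r_a)/2 = (346.70 + 2383.0)/2 = 1364.8 km = 1.365×10⁶ m.
By Kepler's third law T = 2π√(a³/μ) = 2π × 1.140×10⁴ = 7.162×10⁴ s.
= 1194 minutes.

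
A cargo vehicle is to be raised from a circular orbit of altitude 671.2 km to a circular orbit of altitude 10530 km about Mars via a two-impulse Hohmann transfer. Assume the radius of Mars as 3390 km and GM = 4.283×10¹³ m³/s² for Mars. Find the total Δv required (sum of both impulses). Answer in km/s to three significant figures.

r₁ = 3390 + 671.2 = 4061.2 km = 4.0612×10⁶ m.
r₂ = 3390 + 10530 = 13920 km = 1.3920×10⁷ m.
Transfer ellipse a_t = (r₁ + r₂)/2 = 8.991×10⁶ m.
At r₁: circular v_c1 = √(μ/r₁) = 3247 m/s; transfer-periapsis v_p = √[μ(2/r₁ − 1/a_t)] = 4041 m/s.
Δv₁ = v_p − v_c1 = 793.4 m/s.
At r₂: circular v_c2 = √(μ/r₂) = 1754 m/s; transfer-apoapsis v_a = √[μ(2/r₂ − 1/a_t)] = 1179 m/s.
Δv₂ = v_c2 − v_a = 575.2 m/s.
Total Δv = Δv₁ + Δv₂ = 1369 m/s = 1.369 km/s.

Δv_total ≈ 1.37 km/s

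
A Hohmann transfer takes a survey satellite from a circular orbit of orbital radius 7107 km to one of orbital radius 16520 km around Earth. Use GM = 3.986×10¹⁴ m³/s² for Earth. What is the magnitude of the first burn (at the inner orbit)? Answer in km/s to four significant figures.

Δv ≈ 1.367 km/s

r₁ = 7107 km = 7.107×10⁶ m.
r₂ = 16520 km = 1.652×10⁷ m.
Transfer ellipse a_t = (r₁ + r₂)/2 = 1.181×10⁷ m.
At r₁: circular v_c1 = √(μ/r₁) = 7489 m/s; transfer-perigee v_p = √[μ(2/r₁ − 1/a_t)] = 8856 m/s.
Δv₁ = v_p − v_c1 = 1367 m/s.
= 1.367 km/s.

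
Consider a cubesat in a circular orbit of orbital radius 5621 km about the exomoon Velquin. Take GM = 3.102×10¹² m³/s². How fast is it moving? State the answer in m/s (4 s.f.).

v ≈ 742.9 m/s

r = 5621 km = 5.621×10⁶ m.
For a circular orbit v = √(μ/r) = √(3.102×10¹² / 5.621×10⁶) = √(5.519×10⁵) = 742.9 m/s.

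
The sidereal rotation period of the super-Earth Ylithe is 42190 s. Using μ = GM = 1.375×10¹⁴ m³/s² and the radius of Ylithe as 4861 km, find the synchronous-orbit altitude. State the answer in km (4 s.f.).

A synchronous orbit has period T, so by Kepler's third law a = (μT²/4π²)^(1/3).
μT²/4π² = 1.375×10¹⁴ × (4.219×10⁴)² / 39.48 = 6.200×10²¹ m³.
a = 1.837×10⁷ m = 18370 km.
Altitude h = a − R = 18370 − 4861 = 13509 km.

h_sync ≈ 13510 km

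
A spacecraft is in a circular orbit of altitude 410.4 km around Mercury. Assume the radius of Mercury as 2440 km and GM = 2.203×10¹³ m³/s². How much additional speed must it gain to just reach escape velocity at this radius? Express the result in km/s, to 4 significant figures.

Δv ≈ 1.152 km/s

r = 2440 + 410.4 = 2850.4 km = 2.8504×10⁶ m.
Circular speed v_c = √(μ/r) = 2780 m/s.
Escape speed v_esc = √(2μ/r) = √2 × v_c = 3932 m/s.
Δv = v_esc − v_c = 1152 m/s = 1.152 km/s.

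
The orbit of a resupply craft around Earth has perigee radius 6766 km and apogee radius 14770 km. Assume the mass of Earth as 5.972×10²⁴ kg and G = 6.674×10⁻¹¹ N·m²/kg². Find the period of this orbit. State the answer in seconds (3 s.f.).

T ≈ 11100 seconds

μ = GM = 6.674×10⁻¹¹ × 5.972×10²⁴ = 3.986×10¹⁴ m³/s².
Semi-major axis a = (r_p + r_a)/2 = (6766.0 + 14770)/2 = 10768 km = 1.077×10⁷ m.
By Kepler's third law T = 2π√(a³/μ) = 2π × 1.770×10³ = 1.112×10⁴ s.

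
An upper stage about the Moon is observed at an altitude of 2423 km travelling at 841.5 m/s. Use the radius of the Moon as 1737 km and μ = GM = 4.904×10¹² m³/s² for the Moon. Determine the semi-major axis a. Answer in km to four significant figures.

a ≈ 2973 km

r = 1737 + 2423 = 4160.0 km = 4.160×10⁶ m.
Specific orbital energy ε = v²/2 − μ/r = (841.5)²/2 − 4.904×10¹²/4.160×10⁶ = -8.248×10⁵ J/kg.
Since ε = −μ/(2a), a = −μ/(2ε) = 2.973×10⁶ m = 2972.9 km.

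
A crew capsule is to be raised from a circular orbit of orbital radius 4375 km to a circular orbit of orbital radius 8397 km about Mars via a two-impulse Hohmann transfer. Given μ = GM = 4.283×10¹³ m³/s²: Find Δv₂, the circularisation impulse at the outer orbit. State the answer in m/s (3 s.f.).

Δv ≈ 389 m/s

r₁ = 4375 km = 4.375×10⁶ m.
r₂ = 8397 km = 8.397×10⁶ m.
Transfer ellipse a_t = (r₁ + r₂)/2 = 6.386×10⁶ m.
At r₁: circular v_c1 = √(μ/r₁) = 3129 m/s; transfer-periapsis v_p = √[μ(2/r₁ − 1/a_t)] = 3588 m/s.
At r₂: circular v_c2 = √(μ/r₂) = 2258 m/s; transfer-apoapsis v_a = √[μ(2/r₂ − 1/a_t)] = 1869 m/s.
Δv₂ = v_c2 − v_a = 389.1 m/s.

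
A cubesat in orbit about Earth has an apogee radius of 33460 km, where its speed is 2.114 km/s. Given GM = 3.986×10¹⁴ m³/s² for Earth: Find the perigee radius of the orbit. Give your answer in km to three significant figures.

perigee radius ≈ 7730 km

r_a = 3.346×10⁷ m.
Specific energy ε = v²/2 − μ/r = -9.678×10⁶ J/kg, so a = −μ/(2ε) = 2.059×10⁷ m.
The apsides satisfy r_p + r_a = 2a, so the perigee radius is 2a − r_a = 7.725×10⁶ m = 7725.2 km.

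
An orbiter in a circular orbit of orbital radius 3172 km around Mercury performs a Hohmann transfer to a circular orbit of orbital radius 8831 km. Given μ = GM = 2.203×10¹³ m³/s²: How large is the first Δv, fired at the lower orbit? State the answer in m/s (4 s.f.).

r₁ = 3172 km = 3.172×10⁶ m.
r₂ = 8831 km = 8.831×10⁶ m.
Transfer ellipse a_t = (r₁ + r₂)/2 = 6.002×10⁶ m.
At r₁: circular v_c1 = √(μ/r₁) = 2635 m/s; transfer-periherm v_p = √[μ(2/r₁ − 1/a_t)] = 3197 m/s.
Δv₁ = v_p − v_c1 = 561.4 m/s.

Δv ≈ 561.4 m/s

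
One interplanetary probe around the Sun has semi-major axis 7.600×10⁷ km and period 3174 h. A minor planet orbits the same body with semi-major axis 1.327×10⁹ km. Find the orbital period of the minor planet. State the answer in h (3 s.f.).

Kepler's third law: T² ∝ a³, so T₂ = T₁ (a₂/a₁)^(3/2).
a₂/a₁ = 17.46, (a₂/a₁)^(3/2) = 72.96.
T₂ = 3174 × 72.96 = 2.316×10⁵ h.

T₂ ≈ 2.32×10⁵ h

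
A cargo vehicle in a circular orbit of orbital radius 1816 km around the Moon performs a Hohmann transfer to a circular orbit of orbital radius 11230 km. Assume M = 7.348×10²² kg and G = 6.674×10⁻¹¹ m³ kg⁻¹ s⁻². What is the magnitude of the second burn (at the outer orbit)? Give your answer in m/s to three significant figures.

Δv ≈ 312 m/s

μ = GM = 6.674×10⁻¹¹ × 7.348×10²² = 4.904×10¹² m³/s².
r₁ = 1816 km = 1.816×10⁶ m.
r₂ = 11230 km = 1.123×10⁷ m.
Transfer ellipse a_t = (r₁ + r₂)/2 = 6.523×10⁶ m.
At r₁: circular v_c1 = √(μ/r₁) = 1643 m/s; transfer-perilune v_p = √[μ(2/r₁ − 1/a_t)] = 2156 m/s.
At r₂: circular v_c2 = √(μ/r₂) = 660.8 m/s; transfer-apolune v_a = √[μ(2/r₂ − 1/a_t)] = 348.7 m/s.
Δv₂ = v_c2 − v_a = 312.2 m/s.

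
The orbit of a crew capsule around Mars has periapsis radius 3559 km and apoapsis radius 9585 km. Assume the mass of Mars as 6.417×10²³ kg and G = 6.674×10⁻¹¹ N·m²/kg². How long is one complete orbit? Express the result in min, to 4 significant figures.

μ = GM = 6.674×10⁻¹¹ × 6.417×10²³ = 4.283×10¹³ m³/s².
Semi-major axis a = (r_p + r_a)/2 = (3559.0 + 9585.0)/2 = 6572.0 km = 6.572×10⁶ m.
By Kepler's third law T = 2π√(a³/μ) = 2π × 2.574×10³ = 1.618×10⁴ s.
= 269.6 min.

T ≈ 269.6 min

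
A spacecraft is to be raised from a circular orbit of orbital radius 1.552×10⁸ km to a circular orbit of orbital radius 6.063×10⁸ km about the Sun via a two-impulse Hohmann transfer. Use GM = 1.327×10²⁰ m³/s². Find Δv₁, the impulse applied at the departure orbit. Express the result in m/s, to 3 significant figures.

Δv ≈ 7660 m/s

r₁ = 1.552×10⁸ km = 1.552×10¹¹ m.
r₂ = 6.063×10⁸ km = 6.063×10¹¹ m.
Transfer ellipse a_t = (r₁ + r₂)/2 = 3.808×10¹¹ m.
At r₁: circular v_c1 = √(μ/r₁) = 29240 m/s; transfer-perihelion v_p = √[μ(2/r₁ − 1/a_t)] = 36900 m/s.
Δv₁ = v_p − v_c1 = 7658 m/s.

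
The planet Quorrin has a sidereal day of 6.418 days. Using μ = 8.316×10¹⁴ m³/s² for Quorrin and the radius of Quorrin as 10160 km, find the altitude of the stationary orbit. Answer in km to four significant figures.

T = 6.418 days = 5.545×10⁵ s.
A synchronous orbit has period T, so by Kepler's third law a = (μT²/4π²)^(1/3).
μT²/4π² = 8.316×10¹⁴ × (5.545×10⁵)² / 39.48 = 6.477×10²⁴ m³.
a = 1.864×10⁸ m = 1.8641×10⁵ km.
Altitude h = a − R = 1.8641×10⁵ − 10160 = 1.7625×10⁵ km.

h_sync ≈ 1.762×10⁵ km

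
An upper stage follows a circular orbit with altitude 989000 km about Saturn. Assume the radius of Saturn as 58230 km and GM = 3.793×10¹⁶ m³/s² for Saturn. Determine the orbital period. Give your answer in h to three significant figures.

r = 58230 + 989000 = 1047200 km = 1.0472×10⁹ m.
Kepler's third law: T = 2π√(r³/μ) = 2π√((1.047×10⁹)³ / 3.793×10¹⁶).
r³/μ = 3.028×10¹⁰ s², so T = 2π × 1.740×10⁵ = 1.093×10⁶ s.
Converting: 1.093×10⁶ s ÷ 3600 = 303.7 h.

T ≈ 304 h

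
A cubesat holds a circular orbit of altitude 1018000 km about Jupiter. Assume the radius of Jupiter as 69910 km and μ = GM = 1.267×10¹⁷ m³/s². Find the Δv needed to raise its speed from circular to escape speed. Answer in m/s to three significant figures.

r = 69910 + 1018000 = 1087900 km = 1.0879×10⁹ m.
Circular speed v_c = √(μ/r) = 10790 m/s.
Escape speed v_esc = √(2μ/r) = √2 × v_c = 15260 m/s.
Δv = v_esc − v_c = 4470 m/s.

Δv ≈ 4470 m/s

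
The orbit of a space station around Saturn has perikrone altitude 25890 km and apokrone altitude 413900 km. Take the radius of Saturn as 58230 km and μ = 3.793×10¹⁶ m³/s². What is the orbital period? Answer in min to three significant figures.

r_p = 58230 + 25890 = 84120 km = 8.4120×10⁷ m.
r_a = 58230 + 413900 = 472130 km = 4.7213×10⁸ m.
Semi-major axis a = (r_p + r_a)/2 = (84120 + 4.7213×10⁵)/2 = 2.7812×10⁵ km = 2.781×10⁸ m.
By Kepler's third law T = 2π√(a³/μ) = 2π × 2.382×10⁴ = 1.496×10⁵ s.
= 2494 min.

T ≈ 2490 min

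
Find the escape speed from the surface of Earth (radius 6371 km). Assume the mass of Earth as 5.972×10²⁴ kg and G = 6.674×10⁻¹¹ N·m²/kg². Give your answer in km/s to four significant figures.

μ = GM = 6.674×10⁻¹¹ × 5.972×10²⁴ = 3.986×10¹⁴ m³/s².
r = R = 6.371×10⁶ m.
Escape speed v_esc = √(2μ/r) = √(2 × 3.986×10¹⁴ / 6.371×10⁶) = √(1.251×10⁸) = 11190 m/s.
= 11.19 km/s.

v_esc ≈ 11.19 km/s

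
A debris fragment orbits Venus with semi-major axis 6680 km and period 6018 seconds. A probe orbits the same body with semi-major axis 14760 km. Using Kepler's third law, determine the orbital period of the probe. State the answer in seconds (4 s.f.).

T₂ ≈ 19770 seconds

Kepler's third law: T² ∝ a³, so T₂ = T₁ (a₂/a₁)^(3/2).
a₂/a₁ = 2.210, (a₂/a₁)^(3/2) = 3.284.
T₂ = 6018 × 3.284 = 19770 seconds.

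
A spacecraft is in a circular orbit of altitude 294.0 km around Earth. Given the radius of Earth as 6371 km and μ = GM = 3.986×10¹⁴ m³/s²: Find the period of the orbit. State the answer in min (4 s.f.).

r = 6371 + 294.0 = 6665.0 km = 6.6650×10⁶ m.
Kepler's third law: T = 2π√(r³/μ) = 2π√((6.665×10⁶)³ / 3.986×10¹⁴).
r³/μ = 7.428×10⁵ s², so T = 2π × 8.618×10² = 5.415×10³ s.
Converting: 5.415×10³ s ÷ 60.00 = 90.25 min.

T ≈ 90.25 min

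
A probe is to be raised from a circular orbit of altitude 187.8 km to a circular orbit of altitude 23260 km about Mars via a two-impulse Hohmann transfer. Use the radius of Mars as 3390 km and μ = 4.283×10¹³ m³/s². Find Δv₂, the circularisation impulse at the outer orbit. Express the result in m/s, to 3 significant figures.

Δv ≈ 651 m/s

r₁ = 3390 + 187.8 = 3577.8 km = 3.5778×10⁶ m.
r₂ = 3390 + 23260 = 26650 km = 2.6650×10⁷ m.
Transfer ellipse a_t = (r₁ + r₂)/2 = 1.511×10⁷ m.
At r₁: circular v_c1 = √(μ/r₁) = 3460 m/s; transfer-periapsis v_p = √[μ(2/r₁ − 1/a_t)] = 4594 m/s.
At r₂: circular v_c2 = √(μ/r₂) = 1268 m/s; transfer-apoapsis v_a = √[μ(2/r₂ − 1/a_t)] = 616.8 m/s.
Δv₂ = v_c2 − v_a = 650.9 m/s.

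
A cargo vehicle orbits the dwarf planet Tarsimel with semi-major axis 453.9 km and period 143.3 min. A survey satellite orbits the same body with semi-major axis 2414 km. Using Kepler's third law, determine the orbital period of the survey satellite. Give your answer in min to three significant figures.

Kepler's third law: T² ∝ a³, so T₂ = T₁ (a₂/a₁)^(3/2).
a₂/a₁ = 5.318, (a₂/a₁)^(3/2) = 12.26.
T₂ = 143.3 × 12.26 = 1758 min.

T₂ ≈ 1760 min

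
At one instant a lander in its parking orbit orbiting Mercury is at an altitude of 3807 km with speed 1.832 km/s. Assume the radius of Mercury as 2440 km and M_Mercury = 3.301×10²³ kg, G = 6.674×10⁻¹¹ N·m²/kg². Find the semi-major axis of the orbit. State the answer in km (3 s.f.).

a ≈ 5960 km

μ = GM = 6.674×10⁻¹¹ × 3.301×10²³ = 2.203×10¹³ m³/s².
r = 2440 + 3807 = 6247.0 km = 6.247×10⁶ m.
Specific orbital energy ε = v²/2 − μ/r = (1832)²/2 − 2.203×10¹³/6.247×10⁶ = -1.849×10⁶ J/kg.
Since ε = −μ/(2a), a = −μ/(2ε) = 5.959×10⁶ m = 5959.1 km.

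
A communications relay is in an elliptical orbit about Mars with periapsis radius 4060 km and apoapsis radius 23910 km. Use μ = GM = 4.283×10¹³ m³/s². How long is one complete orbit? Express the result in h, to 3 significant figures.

T ≈ 13.9 h

Semi-major axis a = (r_p + r_a)/2 = (4060.0 + 23910)/2 = 13985 km = 1.398×10⁷ m.
By Kepler's third law T = 2π√(a³/μ) = 2π × 7.991×10³ = 5.021×10⁴ s.
= 13.95 h.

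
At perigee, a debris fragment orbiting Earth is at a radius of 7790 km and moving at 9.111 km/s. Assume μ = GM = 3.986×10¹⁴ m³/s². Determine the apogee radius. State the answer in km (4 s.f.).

r_p = 7.790×10⁶ m.
Specific energy ε = v²/2 − μ/r = -9.663×10⁶ J/kg, so a = −μ/(2ε) = 2.063×10⁷ m.
The apsides satisfy r_p + r_a = 2a, so the apogee radius is 2a − r_p = 3.346×10⁷ m = 33460 km.

apogee radius ≈ 33460 km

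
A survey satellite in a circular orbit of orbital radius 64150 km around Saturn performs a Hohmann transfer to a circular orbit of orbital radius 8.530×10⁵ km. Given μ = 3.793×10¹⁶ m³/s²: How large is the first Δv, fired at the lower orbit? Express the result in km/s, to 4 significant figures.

Δv ≈ 8.848 km/s

r₁ = 64150 km = 6.415×10⁷ m.
r₂ = 8.530×10⁵ km = 8.530×10⁸ m.
Transfer ellipse a_t = (r₁ + r₂)/2 = 4.586×10⁸ m.
At r₁: circular v_c1 = √(μ/r₁) = 24320 m/s; transfer-perikrone v_p = √[μ(2/r₁ − 1/a_t)] = 33160 m/s.
Δv₁ = v_p − v_c1 = 8848 m/s.
= 8.848 km/s.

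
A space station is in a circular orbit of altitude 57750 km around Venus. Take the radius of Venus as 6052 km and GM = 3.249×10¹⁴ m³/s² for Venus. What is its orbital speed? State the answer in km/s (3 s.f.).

v ≈ 2.26 km/s

r = 6052 + 57750 = 63802 km = 6.3802×10⁷ m.
For a circular orbit v = √(μ/r) = √(3.249×10¹⁴ / 6.380×10⁷) = √(5.092×10⁶) = 2257 m/s.
That is 2.257 km/s.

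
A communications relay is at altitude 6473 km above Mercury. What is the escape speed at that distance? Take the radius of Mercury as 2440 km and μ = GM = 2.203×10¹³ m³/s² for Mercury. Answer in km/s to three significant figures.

v_esc ≈ 2.22 km/s

r = 2440 + 6473 = 8913.0 km = 8.9130×10⁶ m.
Escape speed v_esc = √(2μ/r) = √(2 × 2.203×10¹³ / 8.913×10⁶) = √(4.943×10⁶) = 2223 m/s.
= 2.223 km/s.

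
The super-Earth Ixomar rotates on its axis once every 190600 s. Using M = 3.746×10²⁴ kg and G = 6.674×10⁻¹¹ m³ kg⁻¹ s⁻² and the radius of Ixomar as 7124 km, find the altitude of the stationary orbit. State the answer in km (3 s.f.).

h_sync ≈ 54200 km

μ = GM = 6.674×10⁻¹¹ × 3.746×10²⁴ = 2.500×10¹⁴ m³/s².
A synchronous orbit has period T, so by Kepler's third law a = (μT²/4π²)^(1/3).
μT²/4π² = 2.500×10¹⁴ × (1.906×10⁵)² / 39.48 = 2.301×10²³ m³.
a = 6.127×10⁷ m = 61275 km.
Altitude h = a − R = 61275 − 7124 = 54151 km.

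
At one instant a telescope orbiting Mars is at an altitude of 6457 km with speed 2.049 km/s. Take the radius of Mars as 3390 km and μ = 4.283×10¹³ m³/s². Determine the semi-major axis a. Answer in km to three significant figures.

a ≈ 9520 km

r = 3390 + 6457 = 9847.0 km = 9.847×10⁶ m.
Vis-viva rearranged: 1/a = 2/r − v²/μ = 2.031×10⁻⁷ − 9.802×10⁻⁸ = 1.051×10⁻⁷ m⁻¹.
a = 9.516×10⁶ m = 9516.3 km.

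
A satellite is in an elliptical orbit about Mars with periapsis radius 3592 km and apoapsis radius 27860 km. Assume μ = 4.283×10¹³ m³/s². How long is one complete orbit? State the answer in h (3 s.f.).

Semi-major axis a = (r_p + r_a)/2 = (3592.0 + 27860)/2 = 15726 km = 1.573×10⁷ m.
By Kepler's third law T = 2π√(a³/μ) = 2π × 9.529×10³ = 5.987×10⁴ s.
= 16.63 h.

T ≈ 16.6 h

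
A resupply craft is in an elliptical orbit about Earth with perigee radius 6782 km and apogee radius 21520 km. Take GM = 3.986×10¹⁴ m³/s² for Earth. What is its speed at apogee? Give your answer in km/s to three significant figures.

Semi-major axis a = (r_p + r_a)/2 = 14151 km = 1.415×10⁷ m.
Vis-viva: v² = μ(2/r − 1/a) = 3.986×10¹⁴ × (9.294×10⁻⁸ − 7.067×10⁻⁸) = 8.877×10⁶ m²/s².
v = 2979 m/s = 2.979 km/s.

v ≈ 2.98 km/s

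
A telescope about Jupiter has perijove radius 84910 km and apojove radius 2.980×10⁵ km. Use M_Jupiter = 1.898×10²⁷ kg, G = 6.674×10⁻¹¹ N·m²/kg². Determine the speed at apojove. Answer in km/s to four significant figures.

v ≈ 13.73 km/s

μ = GM = 6.674×10⁻¹¹ × 1.898×10²⁷ = 1.267×10¹⁷ m³/s².
Semi-major axis a = (r_p + r_a)/2 = 1.9146×10⁵ km = 1.915×10⁸ m.
Vis-viva: v² = μ(2/r − 1/a) = 1.267×10¹⁷ × (6.711×10⁻⁹ − 5.223×10⁻⁹) = 1.885×10⁸ m²/s².
v = 13730 m/s = 13.73 km/s.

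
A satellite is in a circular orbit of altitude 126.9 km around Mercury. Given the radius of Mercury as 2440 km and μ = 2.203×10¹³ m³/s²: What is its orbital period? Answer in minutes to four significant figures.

r = 2440 + 126.9 = 2566.9 km = 2.5669×10⁶ m.
Kepler's third law: T = 2π√(r³/μ) = 2π√((2.567×10⁶)³ / 2.203×10¹³).
r³/μ = 7.677×10⁵ s², so T = 2π × 8.762×10² = 5.505×10³ s.
Converting: 5.505×10³ s ÷ 60.00 = 91.76 minutes.

T ≈ 91.76 minutes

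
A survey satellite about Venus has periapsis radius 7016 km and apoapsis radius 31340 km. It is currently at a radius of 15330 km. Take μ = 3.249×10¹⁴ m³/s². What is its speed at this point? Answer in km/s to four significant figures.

v ≈ 5.044 km/s

Semi-major axis a = (r_p + r_a)/2 = 19178 km = 1.918×10⁷ m.
Vis-viva: v² = μ(2/r − 1/a) = 3.249×10¹⁴ × (1.305×10⁻⁷ − 5.214×10⁻⁸) = 2.545×10⁷ m²/s².
v = 5044 m/s = 5.044 km/s.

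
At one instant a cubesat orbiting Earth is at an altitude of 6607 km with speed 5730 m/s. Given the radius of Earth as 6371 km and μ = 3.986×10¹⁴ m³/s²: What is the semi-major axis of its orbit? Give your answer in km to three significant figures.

a ≈ 13900 km

r = 6371 + 6607 = 12978 km = 1.298×10⁷ m.
Vis-viva rearranged: 1/a = 2/r − v²/μ = 1.541×10⁻⁷ − 8.237×10⁻⁸ = 7.174×10⁻⁸ m⁻¹.
a = 1.394×10⁷ m = 13940 km.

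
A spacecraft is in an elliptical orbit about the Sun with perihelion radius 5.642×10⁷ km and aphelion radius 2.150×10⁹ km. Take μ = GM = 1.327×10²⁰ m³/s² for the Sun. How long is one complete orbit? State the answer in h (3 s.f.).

Semi-major axis a = (r_p + r_a)/2 = (5.6420×10⁷ + 2.1500×10⁹)/2 = 1.1032×10⁹ km = 1.103×10¹² m.
By Kepler's third law T = 2π√(a³/μ) = 2π × 1.006×10⁸ = 6.320×10⁸ s.
= 1.756×10⁵ h.

T ≈ 176000 h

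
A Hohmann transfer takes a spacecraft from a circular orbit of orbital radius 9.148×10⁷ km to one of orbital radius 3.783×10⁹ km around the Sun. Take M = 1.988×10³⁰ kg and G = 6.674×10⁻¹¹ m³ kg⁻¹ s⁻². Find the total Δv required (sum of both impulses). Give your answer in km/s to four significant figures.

μ = GM = 6.674×10⁻¹¹ × 1.988×10³⁰ = 1.327×10²⁰ m³/s².
r₁ = 9.148×10⁷ km = 9.148×10¹⁰ m.
r₂ = 3.783×10⁹ km = 3.783×10¹² m.
Transfer ellipse a_t = (r₁ + r₂)/2 = 1.937×10¹² m.
At r₁: circular v_c1 = √(μ/r₁) = 38080 m/s; transfer-perihelion v_p = √[μ(2/r₁ − 1/a_t)] = 53220 m/s.
Δv₁ = v_p − v_c1 = 15140 m/s.
At r₂: circular v_c2 = √(μ/r₂) = 5922 m/s; transfer-aphelion v_a = √[μ(2/r₂ − 1/a_t)] = 1287 m/s.
Δv₂ = v_c2 − v_a = 4635 m/s.
Total Δv = Δv₁ + Δv₂ = 19770 m/s = 19.77 km/s.

Δv_total ≈ 19.77 km/s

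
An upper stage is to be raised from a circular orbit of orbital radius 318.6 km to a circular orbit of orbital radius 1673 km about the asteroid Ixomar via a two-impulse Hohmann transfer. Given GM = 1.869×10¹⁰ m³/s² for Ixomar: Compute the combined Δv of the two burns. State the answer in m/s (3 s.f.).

r₁ = 318.6 km = 3.186×10⁵ m.
r₂ = 1673 km = 1.673×10⁶ m.
Transfer ellipse a_t = (r₁ + r₂)/2 = 9.958×10⁵ m.
At r₁: circular v_c1 = √(μ/r₁) = 242.2 m/s; transfer-periapsis v_p = √[μ(2/r₁ − 1/a_t)] = 313.9 m/s.
Δv₁ = v_p − v_c1 = 71.73 m/s.
At r₂: circular v_c2 = √(μ/r₂) = 105.7 m/s; transfer-apoapsis v_a = √[μ(2/r₂ − 1/a_t)] = 59.79 m/s.
Δv₂ = v_c2 − v_a = 45.91 m/s.
Total Δv = Δv₁ + Δv₂ = 117.6 m/s.

Δv_total ≈ 118 m/s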